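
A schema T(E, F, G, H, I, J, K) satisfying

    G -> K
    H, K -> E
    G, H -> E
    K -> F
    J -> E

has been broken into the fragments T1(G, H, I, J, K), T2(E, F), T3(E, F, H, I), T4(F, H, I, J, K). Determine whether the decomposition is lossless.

Chase test. Columns are E, F, G, H, I, J, K; row i has aⱼ where attribute j ∈ Ti, else bᵢⱼ.
Initial tableau (one row per fragment):
  row 1: b11 b12 a3 a4 a5 a6 a7
  row 2: a1 a2 b23 b24 b25 b26 b27
  row 3: a1 a2 b33 a4 a5 b36 b37
  row 4: b41 a2 b43 a4 a5 a6 a7
Rows 1 and 4 agree on H, K; apply H, K→E and equate their E entries.
Rows 1 and 4 agree on K; apply K→F and equate their F entries.
No row becomes fully distinguished — the join is lossy.

No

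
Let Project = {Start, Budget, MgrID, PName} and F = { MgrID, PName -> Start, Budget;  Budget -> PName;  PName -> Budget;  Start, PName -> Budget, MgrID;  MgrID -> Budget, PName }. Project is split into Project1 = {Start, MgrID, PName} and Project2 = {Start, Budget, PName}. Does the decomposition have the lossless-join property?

Common attributes: Project1 ∩ Project2 = {Start, PName}.
Closure of {Start, PName}: PName → Budget applies, adding Budget; Start, PName → Budget, MgrID applies, adding MgrID. So (Start, PName)⁺ = {Start, Budget, MgrID, PName}.
This closure contains every attribute of Project1, so Project1 ∩ Project2 → Project1. The join is lossless.

Yes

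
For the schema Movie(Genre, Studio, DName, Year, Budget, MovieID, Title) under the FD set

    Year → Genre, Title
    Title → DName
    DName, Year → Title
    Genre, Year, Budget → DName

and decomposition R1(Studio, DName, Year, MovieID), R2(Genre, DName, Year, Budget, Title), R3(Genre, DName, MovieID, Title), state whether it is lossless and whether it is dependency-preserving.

lossy but dependency-preserving

Lossless test (chase): Rows 1 and 2 agree on Year; apply Year→Genre, Title and equate their Genre, Title entries. No row becomes fully distinguished — the join is lossy.
Dependency preservation: every FD's attributes lie within a single fragment, so each can be enforced locally — preserved.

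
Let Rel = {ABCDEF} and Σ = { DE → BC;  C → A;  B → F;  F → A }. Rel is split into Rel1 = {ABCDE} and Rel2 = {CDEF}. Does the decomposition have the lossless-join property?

Yes

Common attributes: Rel1 ∩ Rel2 = {CDE}.
Closure of {CDE}: DE → BC applies, adding B; C → A applies, adding A; B → F applies, adding F. So (CDE)⁺ = {ABCDEF}.
This closure contains every attribute of Rel1, so Rel1 ∩ Rel2 → Rel1. The join is lossless.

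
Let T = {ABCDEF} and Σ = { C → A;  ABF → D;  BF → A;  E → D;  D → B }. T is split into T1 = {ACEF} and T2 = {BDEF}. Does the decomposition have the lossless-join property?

Common attributes: T1 ∩ T2 = {EF}.
Closure of {EF}: E → D applies, adding D; D → B applies, adding B; BF → A applies, adding A. So (EF)⁺ = {ABDEF}.
This closure contains every attribute of T2, so T1 ∩ T2 → T2. The join is lossless.

Yes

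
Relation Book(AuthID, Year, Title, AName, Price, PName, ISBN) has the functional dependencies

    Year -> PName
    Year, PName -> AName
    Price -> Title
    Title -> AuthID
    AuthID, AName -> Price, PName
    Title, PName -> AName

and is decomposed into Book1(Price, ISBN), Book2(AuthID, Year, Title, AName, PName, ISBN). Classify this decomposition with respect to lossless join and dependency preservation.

lossy and not dependency-preserving

Lossless test: (ISBN)⁺ = {ISBN}, which is a superkey of neither fragment — lossy.
Dependency preservation: the restricted closure of {Price} across the fragments never reaches {Title}, so Price → Title cannot be enforced without a join — not preserved.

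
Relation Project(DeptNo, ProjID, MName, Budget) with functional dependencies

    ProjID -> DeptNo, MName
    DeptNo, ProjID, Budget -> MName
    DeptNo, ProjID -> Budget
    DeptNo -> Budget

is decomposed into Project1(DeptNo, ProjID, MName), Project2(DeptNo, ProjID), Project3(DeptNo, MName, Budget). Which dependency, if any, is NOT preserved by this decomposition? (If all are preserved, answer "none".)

ProjID → DeptNo, MName lies within Project1.
DeptNo, ProjID, Budget → MName: restricted closure across fragments reaches MName.
DeptNo, ProjID → Budget: restricted closure across fragments reaches Budget.
DeptNo → Budget lies within Project3.
Every dependency is enforceable on the fragments, so the decomposition is dependency-preserving.

none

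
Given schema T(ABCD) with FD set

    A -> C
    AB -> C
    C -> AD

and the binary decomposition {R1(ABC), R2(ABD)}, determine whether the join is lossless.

Common attributes: R1 ∩ R2 = {AB}.
Closure of {AB}: A → C applies, adding C; C → AD applies, adding D. So (AB)⁺ = {ABCD}.
This closure contains every attribute of R1, so R1 ∩ R2 → R1. The join is lossless.

Yes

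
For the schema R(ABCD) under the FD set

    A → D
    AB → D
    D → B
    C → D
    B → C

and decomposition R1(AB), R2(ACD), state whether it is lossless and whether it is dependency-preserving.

lossless but not dependency-preserving

Lossless test: (A)⁺ = {ABCD}, which contains all of one fragment — lossless.
Dependency preservation: the restricted closure of {D} across the fragments never reaches {B}, so D → B cannot be enforced without a join — not preserved.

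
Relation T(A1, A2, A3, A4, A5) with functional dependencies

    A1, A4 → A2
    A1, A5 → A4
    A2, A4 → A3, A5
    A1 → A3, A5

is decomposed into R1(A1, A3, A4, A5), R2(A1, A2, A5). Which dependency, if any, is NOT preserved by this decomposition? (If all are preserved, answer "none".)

Check A2, A4 → A3, A5: no single fragment contains all of {A2, A3, A4, A5}, and the restricted closure of {A2, A4} across the fragments never reaches {A3, A5}.
A1, A4 → A2 is preserved.
A1, A5 → A4 is preserved.
A1 → A3, A5 is preserved.

A2, A4 → A3, A5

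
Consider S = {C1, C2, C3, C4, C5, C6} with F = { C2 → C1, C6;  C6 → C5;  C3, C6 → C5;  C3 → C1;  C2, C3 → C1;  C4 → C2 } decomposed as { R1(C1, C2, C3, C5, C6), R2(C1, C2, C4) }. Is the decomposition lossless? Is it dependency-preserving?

lossy but dependency-preserving

Lossless test: (C1, C2)⁺ = {C1, C2, C5, C6}, which is a superkey of neither fragment — lossy.
Dependency preservation: every FD's attributes lie within a single fragment, so each can be enforced locally — preserved.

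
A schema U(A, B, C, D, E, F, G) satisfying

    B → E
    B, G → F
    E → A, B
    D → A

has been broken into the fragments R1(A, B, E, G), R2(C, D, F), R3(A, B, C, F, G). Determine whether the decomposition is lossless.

No

Chase test. Columns are A, B, C, D, E, F, G; row i has aⱼ where attribute j ∈ Ri, else bᵢⱼ.
Initial tableau (one row per fragment):
  row 1: a1 a2 b13 b14 a5 b16 a7
  row 2: b21 b22 a3 a4 b25 a6 b27
  row 3: a1 a2 a3 b34 b35 a6 a7
Rows 1 and 3 agree on B; apply B→E and equate their E entries.
Rows 1 and 3 agree on B, G; apply B, G→F and equate their F entries.
No row becomes fully distinguished — the join is lossy.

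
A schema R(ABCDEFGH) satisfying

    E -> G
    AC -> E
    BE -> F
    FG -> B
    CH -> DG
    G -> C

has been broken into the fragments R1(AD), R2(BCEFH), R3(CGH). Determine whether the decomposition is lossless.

No

Chase test. Columns are ABCDEFGH; row i has aⱼ where attribute j ∈ Ri, else bᵢⱼ.
Initial tableau (one row per fragment):
  row 1: a1 b12 b13 a4 b15 b16 b17 b18
  row 2: b21 a2 a3 b24 a5 a6 b27 a8
  row 3: b31 b32 a3 b34 b35 b36 a7 a8
Rows 2 and 3 agree on CH; apply CH→DG and equate their DG entries.
No row becomes fully distinguished — the join is lossy.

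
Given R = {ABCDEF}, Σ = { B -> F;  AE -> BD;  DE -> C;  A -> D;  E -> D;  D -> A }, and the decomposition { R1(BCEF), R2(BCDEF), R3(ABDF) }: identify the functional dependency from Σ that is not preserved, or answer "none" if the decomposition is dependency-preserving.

none

B → F lies within R1.
AE → BD: restricted closure across fragments reaches BD.
DE → C lies within R2.
A → D lies within R3.
E → D lies within R2.
D → A lies within R3.
Every dependency is enforceable on the fragments, so the decomposition is dependency-preserving.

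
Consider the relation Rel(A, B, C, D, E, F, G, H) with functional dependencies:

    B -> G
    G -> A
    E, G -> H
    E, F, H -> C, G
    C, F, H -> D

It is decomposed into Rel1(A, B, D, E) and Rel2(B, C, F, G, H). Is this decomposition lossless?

Common attributes: Rel1 ∩ Rel2 = {B}.
Closure of {B}: B → G applies, adding G; G → A applies, adding A. So (B)⁺ = {A, B, G}.
The closure contains neither all of Rel1 = {A, B, D, E} nor all of Rel2 = {B, C, F, G, H}, so the common attributes are not a superkey of either fragment. The join is lossy.

No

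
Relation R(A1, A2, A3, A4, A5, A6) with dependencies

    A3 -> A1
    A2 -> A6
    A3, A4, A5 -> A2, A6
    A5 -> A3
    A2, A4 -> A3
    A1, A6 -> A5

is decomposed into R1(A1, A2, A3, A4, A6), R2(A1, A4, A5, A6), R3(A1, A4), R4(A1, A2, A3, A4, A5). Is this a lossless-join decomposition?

Chase test. Columns are A1, A2, A3, A4, A5, A6; row i has aⱼ where attribute j ∈ Ri, else bᵢⱼ.
Initial tableau (one row per fragment):
  row 1: a1 a2 a3 a4 b15 a6
  row 2: a1 b22 b23 a4 a5 a6
  row 3: a1 b32 b33 a4 b35 b36
  row 4: a1 a2 a3 a4 a5 b46
Rows 1 and 4 agree on A2; apply A2→A6 and equate their A6 entries.
Rows 2 and 4 agree on A5; apply A5→A3 and equate their A3 entries.
Rows 1 and 2 agree on A1, A6; apply A1, A6→A5 and equate their A5 entries.
Rows 1 and 2 agree on A3, A4, A5; apply A3, A4, A5→A2, A6 and equate their A2, A6 entries.
Row 1 is now all distinguished symbols — the join is lossless.

Yes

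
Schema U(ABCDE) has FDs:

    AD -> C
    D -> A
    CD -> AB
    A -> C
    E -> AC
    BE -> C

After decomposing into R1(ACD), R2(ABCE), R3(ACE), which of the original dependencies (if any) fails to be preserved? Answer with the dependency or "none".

Check CD → AB: no single fragment contains all of {ABCD}, and the restricted closure of {CD} across the fragments never reaches {AB}.
AD → C is preserved.
D → A is preserved.
A → C is preserved.
E → AC is preserved.
BE → C is preserved.

CD -> AB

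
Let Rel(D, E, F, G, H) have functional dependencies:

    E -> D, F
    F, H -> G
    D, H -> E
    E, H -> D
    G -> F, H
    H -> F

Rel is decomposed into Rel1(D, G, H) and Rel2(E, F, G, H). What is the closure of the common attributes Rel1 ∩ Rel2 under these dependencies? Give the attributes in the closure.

Rel1 ∩ Rel2 = {G, H}.
G → F, H applies, adding F
Closure: {F, G, H}.

F, G, H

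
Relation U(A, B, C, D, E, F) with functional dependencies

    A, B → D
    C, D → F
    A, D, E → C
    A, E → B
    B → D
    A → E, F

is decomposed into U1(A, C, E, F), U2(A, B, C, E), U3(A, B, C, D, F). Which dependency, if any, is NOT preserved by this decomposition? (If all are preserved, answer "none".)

none

A, B → D lies within U3.
C, D → F lies within U3.
A, D, E → C: restricted closure across fragments reaches C.
A, E → B lies within U2.
B → D lies within U3.
A → E, F lies within U1.
Every dependency is enforceable on the fragments, so the decomposition is dependency-preserving.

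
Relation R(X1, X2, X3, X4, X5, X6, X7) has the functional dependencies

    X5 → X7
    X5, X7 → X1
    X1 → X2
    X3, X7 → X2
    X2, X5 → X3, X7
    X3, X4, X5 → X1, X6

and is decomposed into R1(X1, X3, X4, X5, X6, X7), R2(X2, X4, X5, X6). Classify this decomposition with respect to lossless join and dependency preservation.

Lossless test: (X4, X5, X6)⁺ = {X1, X2, X3, X4, X5, X6, X7}, which contains all of one fragment — lossless.
Dependency preservation: the restricted closure of {X1} across the fragments never reaches {X2}, so X1 → X2 cannot be enforced without a join — not preserved.

lossless but not dependency-preserving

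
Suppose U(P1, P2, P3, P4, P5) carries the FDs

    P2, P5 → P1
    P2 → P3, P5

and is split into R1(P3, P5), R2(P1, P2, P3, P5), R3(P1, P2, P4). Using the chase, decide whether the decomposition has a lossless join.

Chase test. Columns are P1, P2, P3, P4, P5; row i has aⱼ where attribute j ∈ Ri, else bᵢⱼ.
Initial tableau (one row per fragment):
  row 1: b11 b12 a3 b14 a5
  row 2: a1 a2 a3 b24 a5
  row 3: a1 a2 b33 a4 b35
Rows 2 and 3 agree on P2; apply P2→P3, P5 and equate their P3, P5 entries.
Row 3 is now all distinguished symbols — the join is lossless.

Yes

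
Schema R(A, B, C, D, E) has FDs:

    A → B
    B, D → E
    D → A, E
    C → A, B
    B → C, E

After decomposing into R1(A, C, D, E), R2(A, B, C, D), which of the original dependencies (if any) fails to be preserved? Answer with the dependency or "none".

none

A → B lies within R2.
B, D → E: restricted closure across fragments reaches E.
D → A, E lies within R1.
C → A, B lies within R2.
B → C, E: restricted closure across fragments reaches C, E.
Every dependency is enforceable on the fragments, so the decomposition is dependency-preserving.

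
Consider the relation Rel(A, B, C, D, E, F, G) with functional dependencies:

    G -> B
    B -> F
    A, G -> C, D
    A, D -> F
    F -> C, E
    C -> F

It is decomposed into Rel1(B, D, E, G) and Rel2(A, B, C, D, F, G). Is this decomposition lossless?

Yes

Common attributes: Rel1 ∩ Rel2 = {B, D, G}.
Closure of {B, D, G}: B → F applies, adding F; F → C, E applies, adding C, E. So (B, D, G)⁺ = {B, C, D, E, F, G}.
This closure contains every attribute of Rel1, so Rel1 ∩ Rel2 → Rel1. The join is lossless.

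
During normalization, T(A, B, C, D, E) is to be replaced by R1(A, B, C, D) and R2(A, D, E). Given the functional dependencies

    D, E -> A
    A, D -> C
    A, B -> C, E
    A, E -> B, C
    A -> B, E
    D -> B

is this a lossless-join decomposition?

Common attributes: R1 ∩ R2 = {A, D}.
Closure of {A, D}: A, D → C applies, adding C; A → B, E applies, adding B, E. So (A, D)⁺ = {A, B, C, D, E}.
This closure contains every attribute of R1, so R1 ∩ R2 → R1. The join is lossless.

Yes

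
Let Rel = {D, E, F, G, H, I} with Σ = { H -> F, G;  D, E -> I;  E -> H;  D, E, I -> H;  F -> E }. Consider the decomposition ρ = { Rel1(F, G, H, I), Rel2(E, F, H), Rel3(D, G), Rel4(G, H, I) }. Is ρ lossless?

No

Chase test. Columns are D, E, F, G, H, I; row i has aⱼ where attribute j ∈ Reli, else bᵢⱼ.
Initial tableau (one row per fragment):
  row 1: b11 b12 a3 a4 a5 a6
  row 2: b21 a2 a3 b24 a5 b26
  row 3: a1 b32 b33 a4 b35 b36
  row 4: b41 b42 b43 a4 a5 a6
Rows 1 and 2 agree on H; apply H→F, G and equate their F, G entries.
Rows 1 and 4 agree on H; apply H→F, G and equate their F, G entries.
Rows 1 and 2 agree on F; apply F→E and equate their E entries.
Rows 1 and 4 agree on F; apply F→E and equate their E entries.
No row becomes fully distinguished — the join is lossy.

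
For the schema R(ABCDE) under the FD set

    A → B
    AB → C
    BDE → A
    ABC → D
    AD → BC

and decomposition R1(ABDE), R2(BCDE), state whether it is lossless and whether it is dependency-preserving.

Lossless test: (BDE)⁺ = {ABCDE}, which contains all of one fragment — lossless.
Dependency preservation: the restricted closure of {AB} across the fragments never reaches {C}, so AB → C cannot be enforced without a join — not preserved.

lossless but not dependency-preserving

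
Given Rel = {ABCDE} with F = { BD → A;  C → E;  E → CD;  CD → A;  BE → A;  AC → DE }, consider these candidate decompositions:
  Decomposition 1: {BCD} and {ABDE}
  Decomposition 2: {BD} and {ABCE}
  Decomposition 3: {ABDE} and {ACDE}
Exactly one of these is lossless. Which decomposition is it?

Decomposition 3

Decomposition 1: common = {BD}, closure = {ABD} → lossy.
Decomposition 2: common = {B}, closure = {B} → lossy.
Decomposition 3: common = {ADE}, closure = {ACDE} → lossless.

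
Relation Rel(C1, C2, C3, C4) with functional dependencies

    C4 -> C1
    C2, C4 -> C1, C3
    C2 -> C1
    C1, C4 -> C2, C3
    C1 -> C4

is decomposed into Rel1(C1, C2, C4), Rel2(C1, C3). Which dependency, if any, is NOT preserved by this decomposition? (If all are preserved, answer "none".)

C4 → C1 lies within Rel1.
C2, C4 → C1, C3: restricted closure across fragments reaches C1, C3.
C2 → C1 lies within Rel1.
C1, C4 → C2, C3: restricted closure across fragments reaches C2, C3.
C1 → C4 lies within Rel1.
Every dependency is enforceable on the fragments, so the decomposition is dependency-preserving.

none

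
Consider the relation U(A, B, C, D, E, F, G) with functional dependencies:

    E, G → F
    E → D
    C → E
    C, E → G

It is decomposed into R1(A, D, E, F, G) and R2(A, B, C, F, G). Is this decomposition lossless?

Common attributes: R1 ∩ R2 = {A, F, G}.
No dependency enlarges {A, F, G}, so (A, F, G)⁺ = {A, F, G}.
The closure contains neither all of R1 = {A, D, E, F, G} nor all of R2 = {A, B, C, F, G}, so the common attributes are not a superkey of either fragment. The join is lossy.

No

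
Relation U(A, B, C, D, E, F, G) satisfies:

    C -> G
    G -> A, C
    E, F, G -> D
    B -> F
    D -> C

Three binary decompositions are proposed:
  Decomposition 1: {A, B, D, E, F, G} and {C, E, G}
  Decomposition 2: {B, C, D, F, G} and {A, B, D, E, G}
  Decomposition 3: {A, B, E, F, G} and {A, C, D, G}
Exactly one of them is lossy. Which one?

Decomposition 1: common = {E, G}, closure = {A, C, E, G} → lossless.
Decomposition 2: common = {B, D, G}, closure = {A, B, C, D, F, G} → lossless.
Decomposition 3: common = {A, G}, closure = {A, C, G} → lossy.

Decomposition 3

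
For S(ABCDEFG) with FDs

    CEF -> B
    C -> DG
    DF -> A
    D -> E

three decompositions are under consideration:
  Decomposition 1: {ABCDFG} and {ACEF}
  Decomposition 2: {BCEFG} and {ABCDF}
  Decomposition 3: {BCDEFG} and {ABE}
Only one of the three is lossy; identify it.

Decomposition 3

Decomposition 1: common = {ACF}, closure = {ABCDEFG} → lossless.
Decomposition 2: common = {BCF}, closure = {ABCDEFG} → lossless.
Decomposition 3: common = {BE}, closure = {BE} → lossy.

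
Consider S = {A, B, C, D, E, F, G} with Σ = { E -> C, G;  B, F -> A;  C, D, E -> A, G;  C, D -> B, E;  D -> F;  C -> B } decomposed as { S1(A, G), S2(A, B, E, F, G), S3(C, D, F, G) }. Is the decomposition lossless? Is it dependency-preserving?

Lossless test (chase): applying each FD to every pair of rows produces no changes in the tableau, so no row becomes fully distinguished — the join is lossy.
Dependency preservation: the restricted closure of {E} across the fragments never reaches {C, G}, so E → C, G cannot be enforced without a join — not preserved.

lossy and not dependency-preserving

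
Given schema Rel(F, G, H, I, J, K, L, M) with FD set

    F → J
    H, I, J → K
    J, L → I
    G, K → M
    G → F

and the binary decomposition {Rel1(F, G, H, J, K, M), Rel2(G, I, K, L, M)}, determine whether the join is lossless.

No

Common attributes: Rel1 ∩ Rel2 = {G, K, M}.
Closure of {G, K, M}: G → F applies, adding F; F → J applies, adding J. So (G, K, M)⁺ = {F, G, J, K, M}.
The closure contains neither all of Rel1 = {F, G, H, J, K, M} nor all of Rel2 = {G, I, K, L, M}, so the common attributes are not a superkey of either fragment. The join is lossy.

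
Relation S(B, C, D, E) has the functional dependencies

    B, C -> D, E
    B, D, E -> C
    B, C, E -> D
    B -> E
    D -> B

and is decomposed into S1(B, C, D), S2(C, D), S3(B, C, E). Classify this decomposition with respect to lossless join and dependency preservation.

Lossless test (chase): Rows 1 and 3 agree on B, C; apply B, C→D, E and equate their D, E entries. Rows 1 and 2 agree on D; apply D→B and equate their B entries. Rows 1 and 2 agree on B, C; apply B, C→D, E and equate their D, E entries. Row 1 is now all distinguished symbols — the join is lossless.
Dependency preservation: B, C → D, E; B, D, E → C; B, C, E → D are not contained in any single fragment, but the restricted closure of each left-hand side across the fragments still reaches the right-hand side; the remaining FDs each lie inside some fragment. All dependencies are preserved.

lossless and dependency-preserving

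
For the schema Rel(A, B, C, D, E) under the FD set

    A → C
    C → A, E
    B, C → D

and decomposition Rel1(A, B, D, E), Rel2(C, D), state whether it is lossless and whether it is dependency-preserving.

lossy and not dependency-preserving

Lossless test: (D)⁺ = {D}, which is a superkey of neither fragment — lossy.
Dependency preservation: the restricted closure of {A} across the fragments never reaches {C}, so A → C cannot be enforced without a join — not preserved.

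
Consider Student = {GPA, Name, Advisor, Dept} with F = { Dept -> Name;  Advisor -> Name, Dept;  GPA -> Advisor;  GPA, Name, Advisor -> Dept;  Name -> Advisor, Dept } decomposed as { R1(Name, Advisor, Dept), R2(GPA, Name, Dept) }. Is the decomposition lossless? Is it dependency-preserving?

Lossless test: (Name, Dept)⁺ = {Name, Advisor, Dept}, which contains all of one fragment — lossless.
Dependency preservation: GPA → Advisor; GPA, Name, Advisor → Dept are not contained in any single fragment, but the restricted closure of each left-hand side across the fragments still reaches the right-hand side; the remaining FDs each lie inside some fragment. All dependencies are preserved.

lossless and dependency-preserving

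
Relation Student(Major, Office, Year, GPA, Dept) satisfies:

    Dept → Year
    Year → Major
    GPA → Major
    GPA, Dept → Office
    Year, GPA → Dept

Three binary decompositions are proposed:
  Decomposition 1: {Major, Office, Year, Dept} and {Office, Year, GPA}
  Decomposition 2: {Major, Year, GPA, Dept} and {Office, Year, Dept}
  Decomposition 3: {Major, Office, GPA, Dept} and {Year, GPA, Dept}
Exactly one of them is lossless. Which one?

Decomposition 3

Decomposition 1: common = {Office, Year}, closure = {Major, Office, Year} → lossy.
Decomposition 2: common = {Year, Dept}, closure = {Major, Year, Dept} → lossy.
Decomposition 3: common = {GPA, Dept}, closure = {Major, Office, Year, GPA, Dept} → lossless.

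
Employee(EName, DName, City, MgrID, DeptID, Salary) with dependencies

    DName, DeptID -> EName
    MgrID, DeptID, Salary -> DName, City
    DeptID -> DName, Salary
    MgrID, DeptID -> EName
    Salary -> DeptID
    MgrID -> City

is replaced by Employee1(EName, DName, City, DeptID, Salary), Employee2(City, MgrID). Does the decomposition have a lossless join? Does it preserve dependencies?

Lossless test: (City)⁺ = {City}, which is a superkey of neither fragment — lossy.
Dependency preservation: MgrID, DeptID, Salary → DName, City; MgrID, DeptID → EName are not contained in any single fragment, but the restricted closure of each left-hand side across the fragments still reaches the right-hand side; the remaining FDs each lie inside some fragment. All dependencies are preserved.

lossy but dependency-preserving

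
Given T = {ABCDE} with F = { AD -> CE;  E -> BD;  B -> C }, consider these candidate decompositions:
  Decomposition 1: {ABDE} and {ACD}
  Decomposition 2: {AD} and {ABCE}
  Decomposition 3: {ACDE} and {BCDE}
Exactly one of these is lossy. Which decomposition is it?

Decomposition 1: common = {AD}, closure = {ABCDE} → lossless.
Decomposition 2: common = {A}, closure = {A} → lossy.
Decomposition 3: common = {CDE}, closure = {BCDE} → lossless.

Decomposition 2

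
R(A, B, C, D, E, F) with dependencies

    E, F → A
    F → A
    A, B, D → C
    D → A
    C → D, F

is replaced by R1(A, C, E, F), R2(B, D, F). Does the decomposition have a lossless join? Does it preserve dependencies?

Lossless test: (F)⁺ = {A, F}, which is a superkey of neither fragment — lossy.
Dependency preservation: the restricted closure of {A, B, D} across the fragments never reaches {C}, so A, B, D → C cannot be enforced without a join — not preserved.

lossy and not dependency-preserving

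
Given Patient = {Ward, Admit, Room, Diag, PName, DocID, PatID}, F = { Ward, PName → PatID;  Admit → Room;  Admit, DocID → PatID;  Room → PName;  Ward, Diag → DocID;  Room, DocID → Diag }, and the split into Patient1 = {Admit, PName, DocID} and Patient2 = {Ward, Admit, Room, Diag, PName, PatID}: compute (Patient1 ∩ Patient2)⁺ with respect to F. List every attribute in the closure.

Admit, Room, PName

Patient1 ∩ Patient2 = {Admit, PName}.
Admit → Room applies, adding Room
Closure: {Admit, Room, PName}.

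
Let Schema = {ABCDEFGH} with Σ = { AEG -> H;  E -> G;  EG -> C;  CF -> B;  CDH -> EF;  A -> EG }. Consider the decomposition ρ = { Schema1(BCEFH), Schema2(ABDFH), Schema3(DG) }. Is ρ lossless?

No

Chase test. Columns are ABCDEFGH; row i has aⱼ where attribute j ∈ Schemai, else bᵢⱼ.
Initial tableau (one row per fragment):
  row 1: b11 a2 a3 b14 a5 a6 b17 a8
  row 2: a1 a2 b23 a4 b25 a6 b27 a8
  row 3: b31 b32 b33 a4 b35 b36 a7 b38
No row becomes fully distinguished — the join is lossy.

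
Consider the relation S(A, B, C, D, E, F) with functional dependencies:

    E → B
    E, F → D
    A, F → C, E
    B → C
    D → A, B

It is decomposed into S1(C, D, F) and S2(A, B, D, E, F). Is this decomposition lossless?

Common attributes: S1 ∩ S2 = {D, F}.
Closure of {D, F}: D → A, B applies, adding A, B; A, F → C, E applies, adding C, E. So (D, F)⁺ = {A, B, C, D, E, F}.
This closure contains every attribute of S1, so S1 ∩ S2 → S1. The join is lossless.

Yes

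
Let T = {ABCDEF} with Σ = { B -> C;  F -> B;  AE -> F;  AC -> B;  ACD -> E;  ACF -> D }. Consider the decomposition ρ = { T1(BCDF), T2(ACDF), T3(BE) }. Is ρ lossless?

No

Chase test. Columns are ABCDEF; row i has aⱼ where attribute j ∈ Ti, else bᵢⱼ.
Initial tableau (one row per fragment):
  row 1: b11 a2 a3 a4 b15 a6
  row 2: a1 b22 a3 a4 b25 a6
  row 3: b31 a2 b33 b34 a5 b36
Rows 1 and 3 agree on B; apply B→C and equate their C entries.
Rows 1 and 2 agree on F; apply F→B and equate their B entries.
No row becomes fully distinguished — the join is lossy.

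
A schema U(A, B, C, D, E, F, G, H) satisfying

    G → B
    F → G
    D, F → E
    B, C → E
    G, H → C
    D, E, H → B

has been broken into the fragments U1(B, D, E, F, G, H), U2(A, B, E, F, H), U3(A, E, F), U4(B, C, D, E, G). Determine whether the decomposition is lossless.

Chase test. Columns are A, B, C, D, E, F, G, H; row i has aⱼ where attribute j ∈ Ui, else bᵢⱼ.
Initial tableau (one row per fragment):
  row 1: b11 a2 b13 a4 a5 a6 a7 a8
  row 2: a1 a2 b23 b24 a5 a6 b27 a8
  row 3: a1 b32 b33 b34 a5 a6 b37 b38
  row 4: b41 a2 a3 a4 a5 b46 a7 b48
Rows 1 and 2 agree on F; apply F→G and equate their G entries.
Rows 1 and 3 agree on F; apply F→G and equate their G entries.
Rows 1 and 2 agree on G, H; apply G, H→C and equate their C entries.
Rows 1 and 3 agree on G; apply G→B and equate their B entries.
No row becomes fully distinguished — the join is lossy.

No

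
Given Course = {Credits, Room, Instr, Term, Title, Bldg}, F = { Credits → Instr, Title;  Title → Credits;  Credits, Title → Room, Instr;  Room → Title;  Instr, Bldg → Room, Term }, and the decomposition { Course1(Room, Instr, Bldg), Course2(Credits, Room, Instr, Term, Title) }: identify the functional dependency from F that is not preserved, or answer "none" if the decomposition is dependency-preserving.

Check Instr, Bldg → Room, Term: no single fragment contains all of {Room, Instr, Term, Bldg}, and the restricted closure of {Instr, Bldg} across the fragments never reaches {Room, Term}.
Credits → Instr, Title is preserved.
Title → Credits is preserved.
Credits, Title → Room, Instr is preserved.
Room → Title is preserved.

Instr, Bldg → Room, Term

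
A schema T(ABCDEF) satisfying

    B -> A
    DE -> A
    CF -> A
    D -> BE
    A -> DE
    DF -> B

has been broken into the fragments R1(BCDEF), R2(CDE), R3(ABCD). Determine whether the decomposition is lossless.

Yes

Chase test. Columns are ABCDEF; row i has aⱼ where attribute j ∈ Ri, else bᵢⱼ.
Initial tableau (one row per fragment):
  row 1: b11 a2 a3 a4 a5 a6
  row 2: b21 b22 a3 a4 a5 b26
  row 3: a1 a2 a3 a4 b35 b36
Rows 1 and 3 agree on B; apply B→A and equate their A entries.
Rows 1 and 2 agree on DE; apply DE→A and equate their A entries.
Rows 1 and 2 agree on D; apply D→BE and equate their BE entries.
Rows 1 and 3 agree on D; apply D→BE and equate their BE entries.
Row 1 is now all distinguished symbols — the join is lossless.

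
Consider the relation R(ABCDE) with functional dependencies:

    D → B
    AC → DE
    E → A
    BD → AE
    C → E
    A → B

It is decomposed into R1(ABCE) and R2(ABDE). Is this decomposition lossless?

No

Common attributes: R1 ∩ R2 = {ABE}.
No dependency enlarges {ABE}, so (ABE)⁺ = {ABE}.
The closure contains neither all of R1 = {ABCE} nor all of R2 = {ABDE}, so the common attributes are not a superkey of either fragment. The join is lossy.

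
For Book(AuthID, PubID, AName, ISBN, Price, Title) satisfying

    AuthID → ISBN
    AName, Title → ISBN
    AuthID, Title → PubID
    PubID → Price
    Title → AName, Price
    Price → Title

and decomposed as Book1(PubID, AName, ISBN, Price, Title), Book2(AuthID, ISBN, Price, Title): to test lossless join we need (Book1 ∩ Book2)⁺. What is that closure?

AName, ISBN, Price, Title

Book1 ∩ Book2 = {ISBN, Price, Title}.
Title → AName, Price applies, adding AName
Closure: {AName, ISBN, Price, Title}.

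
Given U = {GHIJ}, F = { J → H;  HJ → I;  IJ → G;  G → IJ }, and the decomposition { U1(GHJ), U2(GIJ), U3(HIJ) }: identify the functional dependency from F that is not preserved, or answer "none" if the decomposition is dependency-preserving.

none

J → H lies within U1.
HJ → I lies within U3.
IJ → G lies within U2.
G → IJ lies within U2.
Every dependency is enforceable on the fragments, so the decomposition is dependency-preserving.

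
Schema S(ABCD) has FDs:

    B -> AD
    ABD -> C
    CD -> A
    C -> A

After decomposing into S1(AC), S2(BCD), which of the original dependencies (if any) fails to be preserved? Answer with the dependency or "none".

none

B → AD: restricted closure across fragments reaches AD.
ABD → C: restricted closure across fragments reaches C.
CD → A: restricted closure across fragments reaches A.
C → A lies within S1.
Every dependency is enforceable on the fragments, so the decomposition is dependency-preserving.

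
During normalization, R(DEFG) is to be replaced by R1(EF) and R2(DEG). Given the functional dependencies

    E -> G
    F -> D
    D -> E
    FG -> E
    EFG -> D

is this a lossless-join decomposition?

No

Common attributes: R1 ∩ R2 = {E}.
Closure of {E}: E → G applies, adding G. So (E)⁺ = {EG}.
The closure contains neither all of R1 = {EF} nor all of R2 = {DEG}, so the common attributes are not a superkey of either fragment. The join is lossy.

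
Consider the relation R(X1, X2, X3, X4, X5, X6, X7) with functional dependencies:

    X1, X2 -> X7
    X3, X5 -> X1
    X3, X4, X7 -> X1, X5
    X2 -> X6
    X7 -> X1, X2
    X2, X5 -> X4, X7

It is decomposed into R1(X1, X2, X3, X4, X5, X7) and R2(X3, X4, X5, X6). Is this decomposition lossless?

Common attributes: R1 ∩ R2 = {X3, X4, X5}.
Closure of {X3, X4, X5}: X3, X5 → X1 applies, adding X1. So (X3, X4, X5)⁺ = {X1, X3, X4, X5}.
The closure contains neither all of R1 = {X1, X2, X3, X4, X5, X7} nor all of R2 = {X3, X4, X5, X6}, so the common attributes are not a superkey of either fragment. The join is lossy.

No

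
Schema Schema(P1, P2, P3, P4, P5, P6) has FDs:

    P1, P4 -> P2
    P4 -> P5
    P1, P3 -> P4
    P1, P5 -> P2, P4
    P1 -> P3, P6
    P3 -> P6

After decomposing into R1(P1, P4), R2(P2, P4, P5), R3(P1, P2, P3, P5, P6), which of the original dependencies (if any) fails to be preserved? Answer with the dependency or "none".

none

P1, P4 → P2: restricted closure across fragments reaches P2.
P4 → P5 lies within R2.
P1, P3 → P4: restricted closure across fragments reaches P4.
P1, P5 → P2, P4: restricted closure across fragments reaches P2, P4.
P1 → P3, P6 lies within R3.
P3 → P6 lies within R3.
Every dependency is enforceable on the fragments, so the decomposition is dependency-preserving.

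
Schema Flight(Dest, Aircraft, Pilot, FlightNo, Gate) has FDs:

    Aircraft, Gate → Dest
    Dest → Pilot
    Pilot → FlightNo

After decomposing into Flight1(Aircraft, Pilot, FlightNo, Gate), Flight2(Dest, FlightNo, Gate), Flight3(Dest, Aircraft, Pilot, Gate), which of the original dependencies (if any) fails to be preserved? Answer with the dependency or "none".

none

Aircraft, Gate → Dest lies within Flight3.
Dest → Pilot lies within Flight3.
Pilot → FlightNo lies within Flight1.
Every dependency is enforceable on the fragments, so the decomposition is dependency-preserving.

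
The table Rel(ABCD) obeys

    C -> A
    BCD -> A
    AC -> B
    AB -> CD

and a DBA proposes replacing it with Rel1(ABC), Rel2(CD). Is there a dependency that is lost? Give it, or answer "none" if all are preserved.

C → A lies within Rel1.
BCD → A: restricted closure across fragments reaches A.
AC → B lies within Rel1.
AB → CD: restricted closure across fragments reaches CD.
Every dependency is enforceable on the fragments, so the decomposition is dependency-preserving.

none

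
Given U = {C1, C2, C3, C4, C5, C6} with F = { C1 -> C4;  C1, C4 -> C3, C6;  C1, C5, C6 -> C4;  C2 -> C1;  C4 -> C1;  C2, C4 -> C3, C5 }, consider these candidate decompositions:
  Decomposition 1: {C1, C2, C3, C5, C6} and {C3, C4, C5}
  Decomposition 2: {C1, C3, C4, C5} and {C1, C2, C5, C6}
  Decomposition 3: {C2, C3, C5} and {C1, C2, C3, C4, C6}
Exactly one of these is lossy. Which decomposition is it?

Decomposition 1

Decomposition 1: common = {C3, C5}, closure = {C3, C5} → lossy.
Decomposition 2: common = {C1, C5}, closure = {C1, C3, C4, C5, C6} → lossless.
Decomposition 3: common = {C2, C3}, closure = {C1, C2, C3, C4, C5, C6} → lossless.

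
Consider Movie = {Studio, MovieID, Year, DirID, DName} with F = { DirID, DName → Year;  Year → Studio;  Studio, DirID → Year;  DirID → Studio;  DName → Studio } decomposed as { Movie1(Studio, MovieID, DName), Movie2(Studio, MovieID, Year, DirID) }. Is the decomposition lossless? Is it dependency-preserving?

Lossless test: (Studio, MovieID)⁺ = {Studio, MovieID}, which is a superkey of neither fragment — lossy.
Dependency preservation: DirID, DName → Year is not contained in any single fragment, but the restricted closure of its left-hand side across the fragments still reaches the right-hand side; the remaining FDs each lie inside some fragment. All dependencies are preserved.

lossy but dependency-preserving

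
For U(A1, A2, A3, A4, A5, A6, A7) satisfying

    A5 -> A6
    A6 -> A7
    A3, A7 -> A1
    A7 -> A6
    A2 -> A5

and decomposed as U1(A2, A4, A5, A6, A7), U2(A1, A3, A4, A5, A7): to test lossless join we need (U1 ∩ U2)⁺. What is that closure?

U1 ∩ U2 = {A4, A5, A7}.
A5 → A6 applies, adding A6
Closure: {A4, A5, A6, A7}.

A4, A5, A6, A7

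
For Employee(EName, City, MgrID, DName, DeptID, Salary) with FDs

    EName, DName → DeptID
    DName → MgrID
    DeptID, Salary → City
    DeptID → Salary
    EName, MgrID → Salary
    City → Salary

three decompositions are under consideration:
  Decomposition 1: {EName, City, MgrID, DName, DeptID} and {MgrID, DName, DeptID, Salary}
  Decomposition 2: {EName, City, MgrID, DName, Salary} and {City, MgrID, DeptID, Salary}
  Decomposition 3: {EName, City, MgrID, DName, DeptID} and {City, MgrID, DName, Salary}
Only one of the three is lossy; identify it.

Decomposition 1: common = {MgrID, DName, DeptID}, closure = {City, MgrID, DName, DeptID, Salary} → lossless.
Decomposition 2: common = {City, MgrID, Salary}, closure = {City, MgrID, Salary} → lossy.
Decomposition 3: common = {City, MgrID, DName}, closure = {City, MgrID, DName, Salary} → lossless.

Decomposition 2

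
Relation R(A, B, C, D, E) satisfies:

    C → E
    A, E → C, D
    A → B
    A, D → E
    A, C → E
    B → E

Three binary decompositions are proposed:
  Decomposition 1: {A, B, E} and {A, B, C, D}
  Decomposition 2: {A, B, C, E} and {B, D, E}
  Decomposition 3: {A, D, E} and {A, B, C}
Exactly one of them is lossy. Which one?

Decomposition 2

Decomposition 1: common = {A, B}, closure = {A, B, C, D, E} → lossless.
Decomposition 2: common = {B, E}, closure = {B, E} → lossy.
Decomposition 3: common = {A}, closure = {A, B, C, D, E} → lossless.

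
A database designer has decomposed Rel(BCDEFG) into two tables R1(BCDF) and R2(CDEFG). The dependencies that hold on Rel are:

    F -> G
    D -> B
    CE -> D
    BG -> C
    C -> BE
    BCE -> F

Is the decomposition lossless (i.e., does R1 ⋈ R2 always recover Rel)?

Yes

Common attributes: R1 ∩ R2 = {CDF}.
Closure of {CDF}: F → G applies, adding G; D → B applies, adding B; C → BE applies, adding E. So (CDF)⁺ = {BCDEFG}.
This closure contains every attribute of R1, so R1 ∩ R2 → R1. The join is lossless.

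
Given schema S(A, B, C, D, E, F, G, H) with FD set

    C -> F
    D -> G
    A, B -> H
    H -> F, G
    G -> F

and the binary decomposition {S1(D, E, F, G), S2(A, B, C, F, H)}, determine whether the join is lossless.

Common attributes: S1 ∩ S2 = {F}.
No dependency enlarges {F}, so (F)⁺ = {F}.
The closure contains neither all of S1 = {D, E, F, G} nor all of S2 = {A, B, C, F, H}, so the common attributes are not a superkey of either fragment. The join is lossy.

No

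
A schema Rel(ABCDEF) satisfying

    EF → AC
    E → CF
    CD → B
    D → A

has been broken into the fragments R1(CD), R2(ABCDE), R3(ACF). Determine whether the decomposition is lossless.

No

Chase test. Columns are ABCDEF; row i has aⱼ where attribute j ∈ Ri, else bᵢⱼ.
Initial tableau (one row per fragment):
  row 1: b11 b12 a3 a4 b15 b16
  row 2: a1 a2 a3 a4 a5 b26
  row 3: a1 b32 a3 b34 b35 a6
Rows 1 and 2 agree on CD; apply CD→B and equate their B entries.
Rows 1 and 2 agree on D; apply D→A and equate their A entries.
No row becomes fully distinguished — the join is lossy.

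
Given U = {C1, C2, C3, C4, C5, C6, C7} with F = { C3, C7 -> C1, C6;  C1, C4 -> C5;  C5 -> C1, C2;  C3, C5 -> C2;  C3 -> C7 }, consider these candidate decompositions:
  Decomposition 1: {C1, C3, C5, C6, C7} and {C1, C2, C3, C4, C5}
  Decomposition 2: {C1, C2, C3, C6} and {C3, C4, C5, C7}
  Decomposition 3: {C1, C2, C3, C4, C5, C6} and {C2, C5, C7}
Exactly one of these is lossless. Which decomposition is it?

Decomposition 1

Decomposition 1: common = {C1, C3, C5}, closure = {C1, C2, C3, C5, C6, C7} → lossless.
Decomposition 2: common = {C3}, closure = {C1, C3, C6, C7} → lossy.
Decomposition 3: common = {C2, C5}, closure = {C1, C2, C5} → lossy.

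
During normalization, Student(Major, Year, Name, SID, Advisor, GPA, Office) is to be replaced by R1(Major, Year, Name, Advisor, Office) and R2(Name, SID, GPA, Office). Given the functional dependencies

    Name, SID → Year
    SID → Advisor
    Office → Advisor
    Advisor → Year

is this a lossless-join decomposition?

Common attributes: R1 ∩ R2 = {Name, Office}.
Closure of {Name, Office}: Office → Advisor applies, adding Advisor; Advisor → Year applies, adding Year. So (Name, Office)⁺ = {Year, Name, Advisor, Office}.
The closure contains neither all of R1 = {Major, Year, Name, Advisor, Office} nor all of R2 = {Name, SID, GPA, Office}, so the common attributes are not a superkey of either fragment. The join is lossy.

No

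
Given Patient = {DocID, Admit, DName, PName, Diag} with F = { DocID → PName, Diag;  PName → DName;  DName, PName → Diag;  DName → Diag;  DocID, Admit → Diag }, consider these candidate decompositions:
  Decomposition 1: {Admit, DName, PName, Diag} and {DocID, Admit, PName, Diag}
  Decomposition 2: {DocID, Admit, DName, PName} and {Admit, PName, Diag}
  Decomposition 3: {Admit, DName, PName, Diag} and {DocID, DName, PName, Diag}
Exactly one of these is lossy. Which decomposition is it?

Decomposition 3

Decomposition 1: common = {Admit, PName, Diag}, closure = {Admit, DName, PName, Diag} → lossless.
Decomposition 2: common = {Admit, PName}, closure = {Admit, DName, PName, Diag} → lossless.
Decomposition 3: common = {DName, PName, Diag}, closure = {DName, PName, Diag} → lossy.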